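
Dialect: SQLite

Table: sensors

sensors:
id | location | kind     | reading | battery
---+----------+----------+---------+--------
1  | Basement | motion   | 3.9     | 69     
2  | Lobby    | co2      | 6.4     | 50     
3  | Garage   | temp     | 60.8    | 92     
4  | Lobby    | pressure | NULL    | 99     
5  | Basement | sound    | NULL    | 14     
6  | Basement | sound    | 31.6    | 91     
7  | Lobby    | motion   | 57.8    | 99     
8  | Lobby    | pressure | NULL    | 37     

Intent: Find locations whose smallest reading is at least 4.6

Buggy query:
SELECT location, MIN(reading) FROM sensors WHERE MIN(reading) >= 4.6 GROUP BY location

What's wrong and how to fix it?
Bug: MIN() in WHERE is a misuse of aggregate

Fix: Use HAVING for the per-group MIN condition

Corrected query:
SELECT location, MIN(reading) FROM sensors GROUP BY location HAVING MIN(reading) >= 4.6

Result:
location | MIN(reading)
---------+-------------
Garage   | 60.8        
Lobby    | 6.4         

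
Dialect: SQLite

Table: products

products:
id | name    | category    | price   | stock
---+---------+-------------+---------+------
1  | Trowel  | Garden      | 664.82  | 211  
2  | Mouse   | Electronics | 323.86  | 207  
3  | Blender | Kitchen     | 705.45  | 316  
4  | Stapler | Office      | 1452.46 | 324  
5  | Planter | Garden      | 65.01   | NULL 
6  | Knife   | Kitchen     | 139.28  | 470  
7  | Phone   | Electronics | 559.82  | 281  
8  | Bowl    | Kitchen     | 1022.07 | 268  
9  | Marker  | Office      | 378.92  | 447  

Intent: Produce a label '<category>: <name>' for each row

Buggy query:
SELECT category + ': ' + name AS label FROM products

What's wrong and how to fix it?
Bug: SQLite uses || for string concatenation; + coerces text to numbers (yielding 0)

Fix: Replace + with || to concatenate text

Corrected query:
SELECT category || ': ' || name AS label FROM products

Result:
label             
------------------
Garden: Trowel    
Electronics: Mouse
Kitchen: Blender  
Office: Stapler   
Garden: Planter   
Kitchen: Knife    
Electronics: Phone
Kitchen: Bowl     
Office: Marker    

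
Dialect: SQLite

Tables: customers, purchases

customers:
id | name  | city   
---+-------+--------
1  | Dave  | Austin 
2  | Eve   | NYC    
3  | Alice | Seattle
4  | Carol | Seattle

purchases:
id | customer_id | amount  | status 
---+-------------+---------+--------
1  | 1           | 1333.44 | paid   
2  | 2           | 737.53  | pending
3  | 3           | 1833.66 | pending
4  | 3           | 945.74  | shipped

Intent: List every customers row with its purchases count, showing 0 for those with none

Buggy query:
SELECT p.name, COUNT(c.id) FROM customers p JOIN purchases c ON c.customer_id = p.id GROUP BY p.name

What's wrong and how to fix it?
Bug: An inner join excludes parents with zero children

Fix: Switch to LEFT JOIN to retain unmatched parent rows

Corrected query:
SELECT p.name, COUNT(c.id) FROM customers p LEFT JOIN purchases c ON c.customer_id = p.id GROUP BY p.name

Result:
name  | COUNT(c.id)
------+------------
Alice | 2          
Carol | 0          
Dave  | 1          
Eve   | 1          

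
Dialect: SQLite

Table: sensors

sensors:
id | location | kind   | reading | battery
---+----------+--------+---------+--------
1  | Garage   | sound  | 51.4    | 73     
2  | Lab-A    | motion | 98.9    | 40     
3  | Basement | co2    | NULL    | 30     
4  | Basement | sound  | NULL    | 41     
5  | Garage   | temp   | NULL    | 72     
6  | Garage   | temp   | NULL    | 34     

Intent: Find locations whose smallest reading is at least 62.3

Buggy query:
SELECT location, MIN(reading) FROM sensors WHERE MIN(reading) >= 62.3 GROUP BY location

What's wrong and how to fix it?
Bug: Aggregates like MIN are computed per group after WHERE runs

Fix: Use HAVING for the per-group MIN condition

Corrected query:
SELECT location, MIN(reading) FROM sensors GROUP BY location HAVING MIN(reading) >= 62.3

Result:
location | MIN(reading)
---------+-------------
Lab-A    | 98.9        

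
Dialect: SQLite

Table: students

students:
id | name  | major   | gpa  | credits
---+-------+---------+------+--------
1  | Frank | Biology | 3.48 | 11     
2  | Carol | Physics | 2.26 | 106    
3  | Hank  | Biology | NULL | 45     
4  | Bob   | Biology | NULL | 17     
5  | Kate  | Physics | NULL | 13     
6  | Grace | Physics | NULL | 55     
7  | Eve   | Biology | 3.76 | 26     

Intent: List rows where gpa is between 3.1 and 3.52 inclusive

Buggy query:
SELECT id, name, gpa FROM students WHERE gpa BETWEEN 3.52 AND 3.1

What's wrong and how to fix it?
Bug: BETWEEN expects the lower bound first; with 3.52 AND 3.1 the range is empty

Fix: Write BETWEEN 3.1 AND 3.52

Corrected query:
SELECT id, name, gpa FROM students WHERE gpa BETWEEN 3.1 AND 3.52

Result:
id | name  | gpa 
---+-------+-----
1  | Frank | 3.48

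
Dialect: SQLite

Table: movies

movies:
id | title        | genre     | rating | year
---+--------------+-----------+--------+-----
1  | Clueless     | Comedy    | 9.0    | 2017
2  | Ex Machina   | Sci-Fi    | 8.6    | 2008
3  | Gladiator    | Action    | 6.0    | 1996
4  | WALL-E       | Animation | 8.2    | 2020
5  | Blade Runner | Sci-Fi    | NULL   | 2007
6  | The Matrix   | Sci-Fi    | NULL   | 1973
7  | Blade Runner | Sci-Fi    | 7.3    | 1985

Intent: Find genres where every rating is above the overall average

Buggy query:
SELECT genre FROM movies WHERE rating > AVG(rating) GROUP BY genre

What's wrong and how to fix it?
Bug: AVG() is an aggregate; it can't sit directly in WHERE

Fix: Compute the overall average in a scalar subquery and compare each group's MIN against it in HAVING

Corrected query:
SELECT genre FROM movies GROUP BY genre HAVING MIN(rating) > (SELECT AVG(rating) FROM movies)

Result:
genre    
---------
Animation
Comedy   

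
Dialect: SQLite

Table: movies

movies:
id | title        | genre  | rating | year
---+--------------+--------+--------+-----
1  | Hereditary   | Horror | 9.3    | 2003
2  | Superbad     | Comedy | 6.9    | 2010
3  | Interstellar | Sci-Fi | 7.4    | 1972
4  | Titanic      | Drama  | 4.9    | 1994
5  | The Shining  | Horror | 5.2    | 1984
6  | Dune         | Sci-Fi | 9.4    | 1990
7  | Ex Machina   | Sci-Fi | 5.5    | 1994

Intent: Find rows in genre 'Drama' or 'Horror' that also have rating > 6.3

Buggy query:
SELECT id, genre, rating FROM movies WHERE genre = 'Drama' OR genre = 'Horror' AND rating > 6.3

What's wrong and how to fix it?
Bug: Without parentheses, AND is evaluated before OR, so the rating filter only applies to the 'Horror' branch

Fix: Group the OR with parentheses (or use IN), then AND the threshold

Corrected query:
SELECT id, genre, rating FROM movies WHERE (genre = 'Drama' OR genre = 'Horror') AND rating > 6.3

Result:
id | genre  | rating
---+--------+-------
1  | Horror | 9.3   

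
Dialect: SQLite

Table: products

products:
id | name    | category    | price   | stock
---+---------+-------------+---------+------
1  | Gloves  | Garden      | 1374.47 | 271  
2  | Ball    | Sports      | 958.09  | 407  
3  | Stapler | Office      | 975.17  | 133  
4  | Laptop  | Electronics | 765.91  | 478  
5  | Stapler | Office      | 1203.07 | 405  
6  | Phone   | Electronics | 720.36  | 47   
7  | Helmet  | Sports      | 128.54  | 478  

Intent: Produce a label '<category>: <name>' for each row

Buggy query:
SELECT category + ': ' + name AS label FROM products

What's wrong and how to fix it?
Bug: '+' is numeric addition; on text columns SQLite converts them to 0 instead of concatenating

Fix: Use the || operator for string concatenation

Corrected query:
SELECT category || ': ' || name AS label FROM products

Result:
label              
-------------------
Garden: Gloves     
Sports: Ball       
Office: Stapler    
Electronics: Laptop
Office: Stapler    
Electronics: Phone 
Sports: Helmet     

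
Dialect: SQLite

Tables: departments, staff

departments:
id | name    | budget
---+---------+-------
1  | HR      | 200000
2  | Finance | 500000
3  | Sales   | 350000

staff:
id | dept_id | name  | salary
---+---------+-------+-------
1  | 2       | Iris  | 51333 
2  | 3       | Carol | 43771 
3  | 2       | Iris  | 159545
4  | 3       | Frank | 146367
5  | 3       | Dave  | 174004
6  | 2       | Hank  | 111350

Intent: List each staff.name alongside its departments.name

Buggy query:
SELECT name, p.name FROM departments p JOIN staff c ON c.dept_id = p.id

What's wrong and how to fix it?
Bug: 'name' exists in both joined tables, so the database can't tell which one is meant

Fix: Prefix ambiguous columns with the table alias

Corrected query:
SELECT c.name, p.name FROM departments p JOIN staff c ON c.dept_id = p.id

Result:
name  | name   
------+--------
Iris  | Finance
Carol | Sales  
Iris  | Finance
Frank | Sales  
Dave  | Sales  
Hank  | Finance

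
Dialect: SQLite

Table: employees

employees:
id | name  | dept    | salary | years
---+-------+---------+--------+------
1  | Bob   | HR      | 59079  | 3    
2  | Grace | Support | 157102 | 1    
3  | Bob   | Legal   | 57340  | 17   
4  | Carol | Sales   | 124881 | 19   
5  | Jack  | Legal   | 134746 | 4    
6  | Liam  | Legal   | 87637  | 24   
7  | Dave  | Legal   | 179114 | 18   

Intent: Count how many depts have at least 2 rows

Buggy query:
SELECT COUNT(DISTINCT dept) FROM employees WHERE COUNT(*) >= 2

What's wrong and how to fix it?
Bug: WHERE filters individual rows, not groups, so a group-level COUNT is invalid there

Fix: Group first with HAVING COUNT(*) >= 2, then COUNT the resulting groups

Corrected query:
SELECT COUNT(*) FROM (SELECT dept FROM employees GROUP BY dept HAVING COUNT(*) >= 2)

Result:
COUNT(*)
--------
1       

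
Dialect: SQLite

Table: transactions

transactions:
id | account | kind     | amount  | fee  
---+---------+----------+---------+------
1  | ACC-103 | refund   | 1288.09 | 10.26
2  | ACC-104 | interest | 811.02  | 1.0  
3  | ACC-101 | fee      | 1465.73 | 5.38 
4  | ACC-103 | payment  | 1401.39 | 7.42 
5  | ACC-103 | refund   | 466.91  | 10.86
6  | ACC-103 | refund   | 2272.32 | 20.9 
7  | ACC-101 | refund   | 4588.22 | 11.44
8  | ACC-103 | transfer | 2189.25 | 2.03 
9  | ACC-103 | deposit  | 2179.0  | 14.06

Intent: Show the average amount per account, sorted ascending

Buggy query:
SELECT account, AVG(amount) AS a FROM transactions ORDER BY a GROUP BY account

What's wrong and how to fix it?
Bug: GROUP BY must precede ORDER BY

Fix: Reorder: SELECT … FROM … GROUP BY … ORDER BY …

Corrected query:
SELECT account, AVG(amount) AS a FROM transactions GROUP BY account ORDER BY a

Result:
account | a          
--------+------------
ACC-104 | 811.02     
ACC-103 | 1632.826667
ACC-101 | 3026.975   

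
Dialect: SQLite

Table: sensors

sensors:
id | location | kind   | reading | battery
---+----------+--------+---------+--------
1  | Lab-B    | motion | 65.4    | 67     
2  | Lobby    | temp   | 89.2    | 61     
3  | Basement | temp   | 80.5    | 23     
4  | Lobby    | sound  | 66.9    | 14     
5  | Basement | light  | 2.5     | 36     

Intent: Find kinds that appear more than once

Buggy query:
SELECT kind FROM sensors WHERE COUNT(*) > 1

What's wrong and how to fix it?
Bug: WHERE can't reference COUNT(*); aggregates are computed after WHERE

Fix: GROUP BY kind, then filter groups with HAVING COUNT(*) > 1

Corrected query:
SELECT kind FROM sensors GROUP BY kind HAVING COUNT(*) > 1

Result:
kind
----
temp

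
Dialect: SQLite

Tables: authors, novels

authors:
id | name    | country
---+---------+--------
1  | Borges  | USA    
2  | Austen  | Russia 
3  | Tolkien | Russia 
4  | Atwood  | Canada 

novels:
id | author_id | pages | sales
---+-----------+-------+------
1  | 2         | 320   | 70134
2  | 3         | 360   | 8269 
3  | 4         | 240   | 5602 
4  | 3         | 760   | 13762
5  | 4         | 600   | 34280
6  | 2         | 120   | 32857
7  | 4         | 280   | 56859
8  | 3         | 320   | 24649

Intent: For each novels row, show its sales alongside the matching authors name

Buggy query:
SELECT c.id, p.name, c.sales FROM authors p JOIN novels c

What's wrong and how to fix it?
Bug: Missing join condition: each novels row is matched to all authors rows instead of just its own

Fix: Specify the join condition linking the foreign key to the parent id

Corrected query:
SELECT c.id, p.name, c.sales FROM authors p JOIN novels c ON c.author_id = p.id

Result:
id | name    | sales
---+---------+------
1  | Austen  | 70134
2  | Tolkien | 8269 
3  | Atwood  | 5602 
4  | Tolkien | 13762
5  | Atwood  | 34280
6  | Austen  | 32857
7  | Atwood  | 56859
8  | Tolkien | 24649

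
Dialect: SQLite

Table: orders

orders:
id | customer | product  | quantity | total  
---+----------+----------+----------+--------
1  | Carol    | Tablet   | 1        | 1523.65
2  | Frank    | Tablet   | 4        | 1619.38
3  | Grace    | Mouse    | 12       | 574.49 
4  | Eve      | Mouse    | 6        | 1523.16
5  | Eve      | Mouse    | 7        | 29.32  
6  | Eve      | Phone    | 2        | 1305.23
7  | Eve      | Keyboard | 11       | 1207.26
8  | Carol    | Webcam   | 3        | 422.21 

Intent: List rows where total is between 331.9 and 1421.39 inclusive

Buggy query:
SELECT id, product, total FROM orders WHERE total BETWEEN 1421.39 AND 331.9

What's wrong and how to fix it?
Bug: BETWEEN expects the lower bound first; with 1421.39 AND 331.9 the range is empty

Fix: Write BETWEEN 331.9 AND 1421.39

Corrected query:
SELECT id, product, total FROM orders WHERE total BETWEEN 331.9 AND 1421.39

Result:
id | product  | total  
---+----------+--------
3  | Mouse    | 574.49 
6  | Phone    | 1305.23
7  | Keyboard | 1207.26
8  | Webcam   | 422.21 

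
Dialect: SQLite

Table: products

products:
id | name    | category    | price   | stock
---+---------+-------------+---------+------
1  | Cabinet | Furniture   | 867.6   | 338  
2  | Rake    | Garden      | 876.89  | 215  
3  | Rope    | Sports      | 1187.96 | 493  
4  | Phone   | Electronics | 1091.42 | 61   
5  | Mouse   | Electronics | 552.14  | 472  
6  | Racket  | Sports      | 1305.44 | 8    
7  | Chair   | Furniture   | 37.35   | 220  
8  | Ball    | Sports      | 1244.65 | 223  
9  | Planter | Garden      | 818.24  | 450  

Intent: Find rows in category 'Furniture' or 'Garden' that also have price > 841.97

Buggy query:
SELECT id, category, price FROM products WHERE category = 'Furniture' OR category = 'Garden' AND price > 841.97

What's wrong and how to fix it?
Bug: Without parentheses, AND is evaluated before OR, so the price filter only applies to the 'Garden' branch

Fix: Add parentheses around the OR so the AND applies to both alternatives

Corrected query:
SELECT id, category, price FROM products WHERE (category = 'Furniture' OR category = 'Garden') AND price > 841.97

Result:
id | category  | price 
---+-----------+-------
1  | Furniture | 867.6 
2  | Garden    | 876.89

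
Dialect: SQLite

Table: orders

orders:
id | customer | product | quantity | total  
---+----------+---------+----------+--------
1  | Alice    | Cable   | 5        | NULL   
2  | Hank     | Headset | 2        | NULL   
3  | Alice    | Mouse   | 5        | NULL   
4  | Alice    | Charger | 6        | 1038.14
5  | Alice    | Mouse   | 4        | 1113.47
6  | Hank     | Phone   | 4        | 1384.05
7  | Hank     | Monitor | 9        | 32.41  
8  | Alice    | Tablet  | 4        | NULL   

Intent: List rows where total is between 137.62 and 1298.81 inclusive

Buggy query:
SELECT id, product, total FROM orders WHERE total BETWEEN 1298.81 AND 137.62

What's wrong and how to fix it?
Bug: BETWEEN expects the lower bound first; with 1298.81 AND 137.62 the range is empty

Fix: Swap the bounds so the smaller value comes first

Corrected query:
SELECT id, product, total FROM orders WHERE total BETWEEN 137.62 AND 1298.81

Result:
id | product | total  
---+---------+--------
4  | Charger | 1038.14
5  | Mouse   | 1113.47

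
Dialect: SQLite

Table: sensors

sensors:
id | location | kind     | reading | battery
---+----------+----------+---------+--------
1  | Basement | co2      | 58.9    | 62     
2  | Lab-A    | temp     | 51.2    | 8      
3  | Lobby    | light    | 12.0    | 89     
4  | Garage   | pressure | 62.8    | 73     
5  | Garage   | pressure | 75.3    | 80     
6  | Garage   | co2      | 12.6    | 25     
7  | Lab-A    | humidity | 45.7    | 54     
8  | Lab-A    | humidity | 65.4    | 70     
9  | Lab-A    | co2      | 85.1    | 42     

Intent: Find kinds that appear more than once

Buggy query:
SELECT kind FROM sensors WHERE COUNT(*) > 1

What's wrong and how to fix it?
Bug: COUNT(*) is an aggregate and cannot be used in WHERE

Fix: GROUP BY kind, then filter groups with HAVING COUNT(*) > 1

Corrected query:
SELECT kind FROM sensors GROUP BY kind HAVING COUNT(*) > 1

Result:
kind    
--------
co2     
humidity
pressure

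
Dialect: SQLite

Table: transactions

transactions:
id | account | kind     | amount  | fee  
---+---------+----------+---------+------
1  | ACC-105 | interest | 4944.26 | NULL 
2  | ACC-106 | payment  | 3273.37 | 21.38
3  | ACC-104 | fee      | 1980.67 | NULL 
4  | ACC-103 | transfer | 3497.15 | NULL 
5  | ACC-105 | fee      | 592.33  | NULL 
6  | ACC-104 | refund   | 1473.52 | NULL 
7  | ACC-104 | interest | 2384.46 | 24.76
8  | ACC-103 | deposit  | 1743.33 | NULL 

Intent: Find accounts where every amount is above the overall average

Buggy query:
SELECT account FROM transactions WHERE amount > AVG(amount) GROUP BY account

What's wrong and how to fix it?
Bug: WHERE evaluates per row before aggregation, so AVG() is unavailable

Fix: Compute the overall average in a scalar subquery and compare each group's MIN against it in HAVING

Corrected query:
SELECT account FROM transactions GROUP BY account HAVING MIN(amount) > (SELECT AVG(amount) FROM transactions)

Result:
account
-------
ACC-106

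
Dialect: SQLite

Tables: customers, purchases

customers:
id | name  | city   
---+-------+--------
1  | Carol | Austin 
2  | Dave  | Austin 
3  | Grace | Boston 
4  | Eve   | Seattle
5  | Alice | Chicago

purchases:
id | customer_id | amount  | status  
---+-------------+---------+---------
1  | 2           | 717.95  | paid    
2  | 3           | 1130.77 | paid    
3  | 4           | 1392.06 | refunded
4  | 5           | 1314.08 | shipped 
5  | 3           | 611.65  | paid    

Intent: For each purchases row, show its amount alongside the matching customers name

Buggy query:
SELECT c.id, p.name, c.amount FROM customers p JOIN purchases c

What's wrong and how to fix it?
Bug: Missing join condition: each purchases row is matched to all customers rows instead of just its own

Fix: Specify the join condition linking the foreign key to the parent id

Corrected query:
SELECT c.id, p.name, c.amount FROM customers p JOIN purchases c ON c.customer_id = p.id

Result:
id | name  | amount 
---+-------+--------
1  | Dave  | 717.95 
2  | Grace | 1130.77
3  | Eve   | 1392.06
4  | Alice | 1314.08
5  | Grace | 611.65 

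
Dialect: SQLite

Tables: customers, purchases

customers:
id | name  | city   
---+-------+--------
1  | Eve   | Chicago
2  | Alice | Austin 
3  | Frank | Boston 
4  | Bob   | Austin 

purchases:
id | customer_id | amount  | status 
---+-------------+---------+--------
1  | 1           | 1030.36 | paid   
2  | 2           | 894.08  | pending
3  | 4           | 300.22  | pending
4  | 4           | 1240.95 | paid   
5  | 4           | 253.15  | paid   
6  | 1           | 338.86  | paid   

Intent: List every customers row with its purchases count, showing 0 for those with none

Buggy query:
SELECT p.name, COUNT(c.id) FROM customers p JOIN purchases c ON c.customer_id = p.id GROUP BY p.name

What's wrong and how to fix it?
Bug: INNER JOIN drops customers rows that have no matching purchases rows

Fix: Use LEFT JOIN so parents without children still appear (COUNT(c.id) gives 0)

Corrected query:
SELECT p.name, COUNT(c.id) FROM customers p LEFT JOIN purchases c ON c.customer_id = p.id GROUP BY p.name

Result:
name  | COUNT(c.id)
------+------------
Alice | 1          
Bob   | 3          
Eve   | 2          
Frank | 0          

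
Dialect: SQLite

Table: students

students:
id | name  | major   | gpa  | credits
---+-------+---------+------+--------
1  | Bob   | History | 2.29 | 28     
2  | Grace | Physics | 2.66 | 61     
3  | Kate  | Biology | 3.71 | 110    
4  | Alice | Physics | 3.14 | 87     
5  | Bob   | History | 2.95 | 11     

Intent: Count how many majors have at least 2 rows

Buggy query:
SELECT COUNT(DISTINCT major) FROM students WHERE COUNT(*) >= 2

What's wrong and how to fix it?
Bug: COUNT(*) cannot appear in WHERE; the per-group count doesn't exist yet

Fix: Use a subquery that GROUPs and filters with HAVING, then count its rows

Corrected query:
SELECT COUNT(*) FROM (SELECT major FROM students GROUP BY major HAVING COUNT(*) >= 2)

Result:
COUNT(*)
--------
2       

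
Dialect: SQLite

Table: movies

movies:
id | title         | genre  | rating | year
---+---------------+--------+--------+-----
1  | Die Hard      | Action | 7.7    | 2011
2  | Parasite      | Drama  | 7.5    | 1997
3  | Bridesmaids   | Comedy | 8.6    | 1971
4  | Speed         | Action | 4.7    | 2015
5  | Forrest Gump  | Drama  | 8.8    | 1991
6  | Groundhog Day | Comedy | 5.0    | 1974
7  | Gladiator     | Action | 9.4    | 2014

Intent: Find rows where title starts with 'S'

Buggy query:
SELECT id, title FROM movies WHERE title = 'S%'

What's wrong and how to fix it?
Bug: '=' compares the literal string including the % character; pattern matching needs LIKE

Fix: Replace '=' with LIKE so 'S%' is treated as a pattern

Corrected query:
SELECT id, title FROM movies WHERE title LIKE 'S%'

Result:
id | title
---+------
4  | Speed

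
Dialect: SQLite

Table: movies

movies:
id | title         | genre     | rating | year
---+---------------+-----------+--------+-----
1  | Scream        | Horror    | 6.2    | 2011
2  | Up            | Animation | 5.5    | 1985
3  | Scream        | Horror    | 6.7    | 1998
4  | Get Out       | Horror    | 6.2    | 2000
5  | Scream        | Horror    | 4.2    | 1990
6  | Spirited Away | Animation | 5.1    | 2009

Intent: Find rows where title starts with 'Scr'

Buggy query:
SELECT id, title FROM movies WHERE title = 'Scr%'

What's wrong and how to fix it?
Bug: Wildcards only work with LIKE; '=' treats '%' as a literal character

Fix: Use LIKE for wildcard pattern matching

Corrected query:
SELECT id, title FROM movies WHERE title LIKE 'Scr%'

Result:
id | title 
---+-------
1  | Scream
3  | Scream
5  | Scream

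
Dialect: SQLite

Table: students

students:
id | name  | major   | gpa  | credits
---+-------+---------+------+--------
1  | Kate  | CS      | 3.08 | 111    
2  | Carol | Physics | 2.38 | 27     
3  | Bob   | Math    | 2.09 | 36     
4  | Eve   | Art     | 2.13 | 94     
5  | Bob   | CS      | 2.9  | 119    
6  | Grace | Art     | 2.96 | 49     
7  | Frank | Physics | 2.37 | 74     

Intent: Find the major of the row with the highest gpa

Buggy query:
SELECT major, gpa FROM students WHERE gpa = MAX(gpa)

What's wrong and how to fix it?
Bug: WHERE is evaluated per row; an aggregate over the whole table isn't defined there

Fix: Wrap MAX in a scalar subquery so WHERE compares against a single value

Corrected query:
SELECT major, gpa FROM students WHERE gpa = (SELECT MAX(gpa) FROM students)

Result:
major | gpa 
------+-----
CS    | 3.08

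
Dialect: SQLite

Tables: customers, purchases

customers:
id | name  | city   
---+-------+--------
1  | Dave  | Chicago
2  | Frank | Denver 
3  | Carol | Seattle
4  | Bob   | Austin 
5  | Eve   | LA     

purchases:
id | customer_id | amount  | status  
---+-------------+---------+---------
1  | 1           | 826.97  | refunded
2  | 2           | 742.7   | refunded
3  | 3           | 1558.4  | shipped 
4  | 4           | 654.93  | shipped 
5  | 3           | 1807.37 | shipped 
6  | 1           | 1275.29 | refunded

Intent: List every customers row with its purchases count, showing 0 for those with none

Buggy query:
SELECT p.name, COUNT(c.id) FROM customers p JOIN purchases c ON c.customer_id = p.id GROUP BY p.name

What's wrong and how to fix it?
Bug: An inner join excludes parents with zero children

Fix: Use LEFT JOIN so parents without children still appear (COUNT(c.id) gives 0)

Corrected query:
SELECT p.name, COUNT(c.id) FROM customers p LEFT JOIN purchases c ON c.customer_id = p.id GROUP BY p.name

Result:
name  | COUNT(c.id)
------+------------
Bob   | 1          
Carol | 2          
Dave  | 2          
Eve   | 0          
Frank | 1          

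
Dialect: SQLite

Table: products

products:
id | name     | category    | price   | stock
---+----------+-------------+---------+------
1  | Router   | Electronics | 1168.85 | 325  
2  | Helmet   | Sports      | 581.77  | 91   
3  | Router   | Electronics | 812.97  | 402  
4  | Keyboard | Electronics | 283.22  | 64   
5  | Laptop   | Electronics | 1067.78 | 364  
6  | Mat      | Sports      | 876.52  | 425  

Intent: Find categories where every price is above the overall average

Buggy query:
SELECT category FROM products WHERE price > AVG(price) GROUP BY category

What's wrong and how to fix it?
Bug: WHERE evaluates per row before aggregation, so AVG() is unavailable

Fix: Compute the overall average in a scalar subquery and compare each group's MIN against it in HAVING

Corrected query:
SELECT category FROM products GROUP BY category HAVING MIN(price) > (SELECT AVG(price) FROM products)

Result:
(no rows)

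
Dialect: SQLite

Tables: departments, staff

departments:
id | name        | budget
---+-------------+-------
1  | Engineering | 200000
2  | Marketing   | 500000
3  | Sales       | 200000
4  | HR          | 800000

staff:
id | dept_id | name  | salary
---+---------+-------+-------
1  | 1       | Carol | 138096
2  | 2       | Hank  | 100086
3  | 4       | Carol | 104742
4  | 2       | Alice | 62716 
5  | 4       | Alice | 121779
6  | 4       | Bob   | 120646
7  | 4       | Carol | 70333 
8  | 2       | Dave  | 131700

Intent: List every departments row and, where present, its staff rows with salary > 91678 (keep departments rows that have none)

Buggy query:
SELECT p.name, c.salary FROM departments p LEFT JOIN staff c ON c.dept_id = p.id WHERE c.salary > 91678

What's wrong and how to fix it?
Bug: A WHERE condition on the right-hand table after LEFT JOIN drops unmatched parents

Fix: Move the right-table condition into the ON clause so unmatched parents are kept

Corrected query:
SELECT p.name, c.salary FROM departments p LEFT JOIN staff c ON c.dept_id = p.id AND c.salary > 91678

Result:
name        | salary
------------+-------
Engineering | 138096
Marketing   | 100086
Marketing   | 131700
Sales       | NULL  
HR          | 104742
HR          | 120646
HR          | 121779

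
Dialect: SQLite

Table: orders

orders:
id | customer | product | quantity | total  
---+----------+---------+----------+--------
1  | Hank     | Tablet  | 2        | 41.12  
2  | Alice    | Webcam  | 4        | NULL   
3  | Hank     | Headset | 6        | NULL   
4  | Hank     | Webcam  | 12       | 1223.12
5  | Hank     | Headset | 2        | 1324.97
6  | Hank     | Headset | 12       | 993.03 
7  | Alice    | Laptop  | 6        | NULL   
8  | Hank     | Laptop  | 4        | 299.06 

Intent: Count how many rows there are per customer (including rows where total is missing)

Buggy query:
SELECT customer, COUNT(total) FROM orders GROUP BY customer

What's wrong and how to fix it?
Bug: COUNT(total) skips NULLs, so groups with missing total are undercounted

Fix: Use COUNT(*) to count all rows regardless of NULL

Corrected query:
SELECT customer, COUNT(*) FROM orders GROUP BY customer

Result:
customer | COUNT(*)
---------+---------
Alice    | 2       
Hank     | 6       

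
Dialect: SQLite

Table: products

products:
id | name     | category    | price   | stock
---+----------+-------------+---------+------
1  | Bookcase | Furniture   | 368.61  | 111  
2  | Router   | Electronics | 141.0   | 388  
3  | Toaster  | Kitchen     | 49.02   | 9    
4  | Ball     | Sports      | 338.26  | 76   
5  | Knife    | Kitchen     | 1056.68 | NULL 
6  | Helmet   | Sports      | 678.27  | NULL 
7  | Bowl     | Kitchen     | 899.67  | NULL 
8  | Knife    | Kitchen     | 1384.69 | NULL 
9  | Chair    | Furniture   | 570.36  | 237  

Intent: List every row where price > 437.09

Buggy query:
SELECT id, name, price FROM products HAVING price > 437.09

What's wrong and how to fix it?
Bug: HAVING filters the output of aggregation, but this query has no GROUP BY and no aggregate functions, so SQLite rejects it (HAVING clause on a non-aggregate query); the condition here is per row

Fix: Replace HAVING with WHERE since the condition applies to individual rows

Corrected query:
SELECT id, name, price FROM products WHERE price > 437.09

Result:
id | name   | price  
---+--------+--------
5  | Knife  | 1056.68
6  | Helmet | 678.27 
7  | Bowl   | 899.67 
8  | Knife  | 1384.69
9  | Chair  | 570.36 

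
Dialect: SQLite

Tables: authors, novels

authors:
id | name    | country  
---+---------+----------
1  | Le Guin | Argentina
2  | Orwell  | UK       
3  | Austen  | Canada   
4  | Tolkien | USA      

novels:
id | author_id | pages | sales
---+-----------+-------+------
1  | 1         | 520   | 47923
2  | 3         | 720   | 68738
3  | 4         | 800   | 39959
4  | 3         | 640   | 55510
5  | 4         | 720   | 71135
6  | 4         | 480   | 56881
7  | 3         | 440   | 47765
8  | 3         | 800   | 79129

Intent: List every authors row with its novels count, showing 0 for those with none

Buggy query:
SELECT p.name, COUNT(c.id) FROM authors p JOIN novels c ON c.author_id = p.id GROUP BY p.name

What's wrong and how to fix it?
Bug: An inner join excludes parents with zero children

Fix: Use LEFT JOIN so parents without children still appear (COUNT(c.id) gives 0)

Corrected query:
SELECT p.name, COUNT(c.id) FROM authors p LEFT JOIN novels c ON c.author_id = p.id GROUP BY p.name

Result:
name    | COUNT(c.id)
--------+------------
Austen  | 4          
Le Guin | 1          
Orwell  | 0          
Tolkien | 3          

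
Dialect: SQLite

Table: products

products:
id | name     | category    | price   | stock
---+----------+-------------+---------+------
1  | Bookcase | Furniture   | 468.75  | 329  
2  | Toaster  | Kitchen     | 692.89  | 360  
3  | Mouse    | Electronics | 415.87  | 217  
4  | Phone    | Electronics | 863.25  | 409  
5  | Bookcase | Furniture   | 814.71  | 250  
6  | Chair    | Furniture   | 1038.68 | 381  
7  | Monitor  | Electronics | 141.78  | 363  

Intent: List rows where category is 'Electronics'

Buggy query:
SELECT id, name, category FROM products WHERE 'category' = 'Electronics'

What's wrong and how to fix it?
Bug: 'category' in single quotes is a string literal, not the column; the comparison is literal-vs-literal and never true

Fix: Remove the quotes around the column name (or use double quotes for an identifier)

Corrected query:
SELECT id, name, category FROM products WHERE category = 'Electronics'

Result:
id | name    | category   
---+---------+------------
3  | Mouse   | Electronics
4  | Phone   | Electronics
7  | Monitor | Electronics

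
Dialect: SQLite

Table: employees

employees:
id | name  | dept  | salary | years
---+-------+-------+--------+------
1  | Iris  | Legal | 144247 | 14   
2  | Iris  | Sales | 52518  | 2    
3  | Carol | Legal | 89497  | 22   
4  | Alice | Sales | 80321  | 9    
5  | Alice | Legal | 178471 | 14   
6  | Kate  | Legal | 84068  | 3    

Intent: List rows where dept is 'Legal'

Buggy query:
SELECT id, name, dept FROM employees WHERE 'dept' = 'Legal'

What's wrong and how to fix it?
Bug: 'dept' in single quotes is a string literal, not the column; the comparison is literal-vs-literal and never true

Fix: Remove the quotes around the column name (or use double quotes for an identifier)

Corrected query:
SELECT id, name, dept FROM employees WHERE dept = 'Legal'

Result:
id | name  | dept 
---+-------+------
1  | Iris  | Legal
3  | Carol | Legal
5  | Alice | Legal
6  | Kate  | Legal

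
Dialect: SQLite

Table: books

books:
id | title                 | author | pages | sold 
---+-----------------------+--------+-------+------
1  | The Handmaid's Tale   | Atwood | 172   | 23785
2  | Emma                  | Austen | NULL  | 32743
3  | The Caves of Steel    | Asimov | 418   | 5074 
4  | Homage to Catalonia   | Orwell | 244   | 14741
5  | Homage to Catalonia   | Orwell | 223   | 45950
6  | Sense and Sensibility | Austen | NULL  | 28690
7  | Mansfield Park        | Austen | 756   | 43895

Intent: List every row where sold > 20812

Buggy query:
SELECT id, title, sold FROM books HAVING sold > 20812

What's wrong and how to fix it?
Bug: HAVING filters the output of aggregation, but this query has no GROUP BY and no aggregate functions, so SQLite rejects it (HAVING clause on a non-aggregate query); the condition here is per row

Fix: Use WHERE for row-level filtering

Corrected query:
SELECT id, title, sold FROM books WHERE sold > 20812

Result:
id | title                 | sold 
---+-----------------------+------
1  | The Handmaid's Tale   | 23785
2  | Emma                  | 32743
5  | Homage to Catalonia   | 45950
6  | Sense and Sensibility | 28690
7  | Mansfield Park        | 43895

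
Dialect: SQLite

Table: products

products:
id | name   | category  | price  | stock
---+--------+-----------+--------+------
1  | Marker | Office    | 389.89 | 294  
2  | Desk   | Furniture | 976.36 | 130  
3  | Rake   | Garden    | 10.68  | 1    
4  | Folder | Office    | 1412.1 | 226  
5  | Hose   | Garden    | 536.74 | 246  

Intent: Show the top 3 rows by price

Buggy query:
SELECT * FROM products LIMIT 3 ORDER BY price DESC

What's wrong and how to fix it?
Bug: ORDER BY cannot follow LIMIT; LIMIT is the final clause

Fix: Swap the clauses: ORDER BY first, then LIMIT

Corrected query:
SELECT * FROM products ORDER BY price DESC LIMIT 3

Result:
id | name   | category  | price  | stock
---+--------+-----------+--------+------
4  | Folder | Office    | 1412.1 | 226  
2  | Desk   | Furniture | 976.36 | 130  
5  | Hose   | Garden    | 536.74 | 246  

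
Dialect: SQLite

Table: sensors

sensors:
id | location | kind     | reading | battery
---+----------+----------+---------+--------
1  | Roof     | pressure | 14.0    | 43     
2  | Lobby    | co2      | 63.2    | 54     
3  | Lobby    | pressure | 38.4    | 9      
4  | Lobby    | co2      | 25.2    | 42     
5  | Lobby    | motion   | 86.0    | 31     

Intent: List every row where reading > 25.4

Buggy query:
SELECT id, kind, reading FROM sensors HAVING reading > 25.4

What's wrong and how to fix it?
Bug: This is a non-aggregate query (no GROUP BY, no aggregates), so in SQLite the HAVING clause is invalid here; a row-level condition belongs in WHERE

Fix: Replace HAVING with WHERE since the condition applies to individual rows

Corrected query:
SELECT id, kind, reading FROM sensors WHERE reading > 25.4

Result:
id | kind     | reading
---+----------+--------
2  | co2      | 63.2   
3  | pressure | 38.4   
5  | motion   | 86     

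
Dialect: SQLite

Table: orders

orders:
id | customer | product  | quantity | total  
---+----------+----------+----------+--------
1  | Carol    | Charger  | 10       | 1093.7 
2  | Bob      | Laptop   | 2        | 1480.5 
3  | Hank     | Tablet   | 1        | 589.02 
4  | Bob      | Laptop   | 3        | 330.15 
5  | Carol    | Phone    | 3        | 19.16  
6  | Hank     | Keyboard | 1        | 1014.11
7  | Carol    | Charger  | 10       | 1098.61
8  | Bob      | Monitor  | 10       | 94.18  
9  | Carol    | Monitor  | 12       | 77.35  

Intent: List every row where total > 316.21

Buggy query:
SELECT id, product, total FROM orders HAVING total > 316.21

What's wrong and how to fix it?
Bug: This is a non-aggregate query (no GROUP BY, no aggregates), so in SQLite the HAVING clause is invalid here; a row-level condition belongs in WHERE

Fix: Replace HAVING with WHERE since the condition applies to individual rows

Corrected query:
SELECT id, product, total FROM orders WHERE total > 316.21

Result:
id | product  | total  
---+----------+--------
1  | Charger  | 1093.7 
2  | Laptop   | 1480.5 
3  | Tablet   | 589.02 
4  | Laptop   | 330.15 
6  | Keyboard | 1014.11
7  | Charger  | 1098.61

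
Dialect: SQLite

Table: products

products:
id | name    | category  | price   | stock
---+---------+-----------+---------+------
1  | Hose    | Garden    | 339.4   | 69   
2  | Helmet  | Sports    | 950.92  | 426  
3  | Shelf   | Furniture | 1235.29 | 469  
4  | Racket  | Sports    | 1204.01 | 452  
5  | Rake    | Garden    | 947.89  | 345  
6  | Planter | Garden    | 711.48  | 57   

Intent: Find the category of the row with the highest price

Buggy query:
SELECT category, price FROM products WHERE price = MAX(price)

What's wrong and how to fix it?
Bug: MAX(price) is an aggregate and cannot be used directly in WHERE

Fix: Use a subquery: WHERE price = (SELECT MAX(price) FROM products)

Corrected query:
SELECT category, price FROM products WHERE price = (SELECT MAX(price) FROM products)

Result:
category  | price  
----------+--------
Furniture | 1235.29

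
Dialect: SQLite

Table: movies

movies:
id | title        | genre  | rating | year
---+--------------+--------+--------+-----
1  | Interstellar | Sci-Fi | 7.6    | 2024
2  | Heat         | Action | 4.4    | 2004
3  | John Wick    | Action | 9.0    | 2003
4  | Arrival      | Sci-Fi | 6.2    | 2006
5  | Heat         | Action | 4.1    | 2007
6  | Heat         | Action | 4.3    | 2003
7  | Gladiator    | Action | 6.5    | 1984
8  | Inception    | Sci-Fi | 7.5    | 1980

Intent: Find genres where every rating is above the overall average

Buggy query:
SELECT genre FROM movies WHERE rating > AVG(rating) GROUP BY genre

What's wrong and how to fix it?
Bug: WHERE evaluates per row before aggregation, so AVG() is unavailable

Fix: Use a subquery for AVG and a HAVING MIN(...) filter so the condition holds for every row in the group

Corrected query:
SELECT genre FROM movies GROUP BY genre HAVING MIN(rating) > (SELECT AVG(rating) FROM movies)

Result:
(no rows)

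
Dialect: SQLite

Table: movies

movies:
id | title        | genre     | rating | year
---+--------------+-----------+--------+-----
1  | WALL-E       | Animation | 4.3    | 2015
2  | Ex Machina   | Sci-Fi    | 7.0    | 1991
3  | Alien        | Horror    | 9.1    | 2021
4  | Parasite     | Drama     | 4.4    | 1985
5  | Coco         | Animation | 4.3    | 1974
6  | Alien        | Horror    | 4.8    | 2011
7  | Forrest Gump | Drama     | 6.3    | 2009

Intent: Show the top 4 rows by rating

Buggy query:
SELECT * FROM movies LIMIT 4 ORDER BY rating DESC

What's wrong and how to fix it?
Bug: ORDER BY cannot follow LIMIT; LIMIT is the final clause

Fix: Swap the clauses: ORDER BY first, then LIMIT

Corrected query:
SELECT * FROM movies ORDER BY rating DESC LIMIT 4

Result:
id | title        | genre  | rating | year
---+--------------+--------+--------+-----
3  | Alien        | Horror | 9.1    | 2021
2  | Ex Machina   | Sci-Fi | 7      | 1991
7  | Forrest Gump | Drama  | 6.3    | 2009
6  | Alien        | Horror | 4.8    | 2011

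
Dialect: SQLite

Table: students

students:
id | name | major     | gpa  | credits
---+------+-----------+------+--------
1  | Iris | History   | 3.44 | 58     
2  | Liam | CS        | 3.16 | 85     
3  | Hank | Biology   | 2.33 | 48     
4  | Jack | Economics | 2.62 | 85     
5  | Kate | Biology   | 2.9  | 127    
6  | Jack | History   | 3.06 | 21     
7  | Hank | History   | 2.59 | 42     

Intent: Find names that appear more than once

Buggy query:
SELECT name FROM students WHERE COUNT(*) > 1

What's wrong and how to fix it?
Bug: COUNT(*) is an aggregate and cannot be used in WHERE

Fix: GROUP BY name, then filter groups with HAVING COUNT(*) > 1

Corrected query:
SELECT name FROM students GROUP BY name HAVING COUNT(*) > 1

Result:
name
----
Hank
Jack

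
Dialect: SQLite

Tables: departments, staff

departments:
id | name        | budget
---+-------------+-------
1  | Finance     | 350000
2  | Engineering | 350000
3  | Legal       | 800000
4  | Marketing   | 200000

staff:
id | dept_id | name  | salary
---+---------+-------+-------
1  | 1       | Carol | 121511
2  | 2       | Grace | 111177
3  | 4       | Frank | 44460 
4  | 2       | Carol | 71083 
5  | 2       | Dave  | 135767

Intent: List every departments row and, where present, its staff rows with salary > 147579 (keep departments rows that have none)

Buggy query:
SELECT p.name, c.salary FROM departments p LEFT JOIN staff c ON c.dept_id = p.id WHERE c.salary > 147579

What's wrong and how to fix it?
Bug: A WHERE condition on the right-hand table after LEFT JOIN drops unmatched parents

Fix: Move the right-table condition into the ON clause so unmatched parents are kept

Corrected query:
SELECT p.name, c.salary FROM departments p LEFT JOIN staff c ON c.dept_id = p.id AND c.salary > 147579

Result:
name        | salary
------------+-------
Finance     | NULL  
Engineering | NULL  
Legal       | NULL  
Marketing   | NULL  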